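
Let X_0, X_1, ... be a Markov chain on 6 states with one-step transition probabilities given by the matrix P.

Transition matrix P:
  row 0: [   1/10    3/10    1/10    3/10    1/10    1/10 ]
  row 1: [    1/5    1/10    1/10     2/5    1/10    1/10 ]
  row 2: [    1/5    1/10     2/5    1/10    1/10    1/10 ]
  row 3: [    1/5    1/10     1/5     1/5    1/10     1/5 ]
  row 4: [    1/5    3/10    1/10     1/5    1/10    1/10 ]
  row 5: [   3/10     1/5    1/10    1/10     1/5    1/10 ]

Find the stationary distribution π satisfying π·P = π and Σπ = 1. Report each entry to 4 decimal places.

Balance equations π_j = Σ_i π_i·P[i][j]:
  π_0 = 1/10·π_0 + 1/5·π_1 + 1/5·π_2 + 1/5·π_3 + 1/5·π_4 + 3/10·π_5
  π_1 = 3/10·π_0 + 1/10·π_1 + 1/10·π_2 + 1/10·π_3 + 3/10·π_4 + 1/5·π_5
  π_2 = 1/10·π_0 + 1/10·π_1 + 2/5·π_2 + 1/5·π_3 + 1/10·π_4 + 1/10·π_5
  π_3 = 3/10·π_0 + 2/5·π_1 + 1/10·π_2 + 1/5·π_3 + 1/5·π_4 + 1/10·π_5
  π_4 = 1/10·π_0 + 1/10·π_1 + 1/10·π_2 + 1/10·π_3 + 1/10·π_4 + 1/5·π_5
  normalize: π_0 + π_1 + π_2 + π_3 + π_4 + π_5 = 1
Solving the linear system gives exactly π = [9477/49117, 8511/49117, 8590/49117, 11013/49117, 5513/49117, 6013/49117].

π = [0.1929, 0.1733, 0.1749, 0.2242, 0.1122, 0.1224]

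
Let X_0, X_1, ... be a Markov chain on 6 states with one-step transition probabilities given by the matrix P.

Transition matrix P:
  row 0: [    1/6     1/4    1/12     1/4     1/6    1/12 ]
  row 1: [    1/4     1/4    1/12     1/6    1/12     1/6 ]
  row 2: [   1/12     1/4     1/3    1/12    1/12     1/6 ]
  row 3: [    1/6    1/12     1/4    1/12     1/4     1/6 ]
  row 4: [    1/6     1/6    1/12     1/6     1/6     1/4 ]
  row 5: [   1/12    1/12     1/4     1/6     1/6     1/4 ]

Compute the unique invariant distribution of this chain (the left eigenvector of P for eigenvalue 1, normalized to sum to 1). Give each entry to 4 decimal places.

π = [0.1513, 0.1821, 0.1851, 0.1512, 0.1487, 0.1816]

Balance equations π_j = Σ_i π_i·P[i][j]:
  π_0 = 1/6·π_0 + 1/4·π_1 + 1/12·π_2 + 1/6·π_3 + 1/6·π_4 + 1/12·π_5
  π_1 = 1/4·π_0 + 1/4·π_1 + 1/4·π_2 + 1/12·π_3 + 1/6·π_4 + 1/12·π_5
  π_2 = 1/12·π_0 + 1/12·π_1 + 1/3·π_2 + 1/4·π_3 + 1/12·π_4 + 1/4·π_5
  π_3 = 1/4·π_0 + 1/6·π_1 + 1/12·π_2 + 1/12·π_3 + 1/6·π_4 + 1/6·π_5
  π_4 = 1/6·π_0 + 1/12·π_1 + 1/12·π_2 + 1/4·π_3 + 1/6·π_4 + 1/6·π_5
  normalize: π_0 + π_1 + π_2 + π_3 + π_4 + π_5 = 1
Solving the linear system gives exactly π = [28111/185808, 11281/61936, 8597/46452, 28103/185808, 1151/7742, 33739/185808].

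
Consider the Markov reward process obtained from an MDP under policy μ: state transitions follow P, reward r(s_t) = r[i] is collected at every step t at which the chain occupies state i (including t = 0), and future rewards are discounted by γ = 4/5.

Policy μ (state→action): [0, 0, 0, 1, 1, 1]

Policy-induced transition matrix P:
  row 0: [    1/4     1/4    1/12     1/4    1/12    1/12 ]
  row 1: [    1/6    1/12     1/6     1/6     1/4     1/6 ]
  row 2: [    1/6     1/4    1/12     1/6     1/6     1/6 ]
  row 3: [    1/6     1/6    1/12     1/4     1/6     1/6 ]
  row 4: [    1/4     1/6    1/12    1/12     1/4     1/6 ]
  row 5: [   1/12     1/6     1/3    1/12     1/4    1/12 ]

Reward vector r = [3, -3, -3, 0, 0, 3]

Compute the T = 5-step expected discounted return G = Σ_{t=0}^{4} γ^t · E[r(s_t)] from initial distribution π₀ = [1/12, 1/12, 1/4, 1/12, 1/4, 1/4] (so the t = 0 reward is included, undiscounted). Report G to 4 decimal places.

G = 0.0036

t=0: π = [0.0833, 0.0833, 0.2500, 0.0833, 0.2500, 0.2500], E[r] = 0.0000, γ^t·E[r] = 0.000000, running G = 0.000000
t=1: π = [0.1736, 0.1875, 0.1528, 0.1389, 0.2083, 0.1389], E[r] = -0.0833, γ^t·E[r] = -0.066667, running G = -0.066667
t=2: π = [0.1869, 0.1782, 0.1337, 0.1638, 0.1968, 0.1406], E[r] = 0.0469, γ^t·E[r] = 0.030000, running G = -0.036667
t=3: π = [0.1869, 0.1785, 0.1333, 0.1678, 0.1941, 0.1394], E[r] = 0.0433, γ^t·E[r] = 0.022148, running G = -0.014519
t=4: π = [0.1868, 0.1785, 0.1331, 0.1684, 0.1938, 0.1395], E[r] = 0.0442, γ^t·E[r] = 0.018119, running G = 0.003600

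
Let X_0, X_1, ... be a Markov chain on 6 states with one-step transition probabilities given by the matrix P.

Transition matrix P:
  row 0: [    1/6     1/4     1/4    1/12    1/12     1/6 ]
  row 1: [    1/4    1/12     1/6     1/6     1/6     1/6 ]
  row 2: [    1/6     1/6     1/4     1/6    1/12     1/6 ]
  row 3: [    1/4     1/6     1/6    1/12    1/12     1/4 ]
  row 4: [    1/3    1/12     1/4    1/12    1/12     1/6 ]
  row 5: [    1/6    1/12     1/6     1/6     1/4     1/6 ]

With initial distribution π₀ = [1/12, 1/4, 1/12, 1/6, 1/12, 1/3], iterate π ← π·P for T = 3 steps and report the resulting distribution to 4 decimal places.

t=0: π = [0.0833, 0.2500, 0.0833, 0.1667, 0.0833, 0.3333]
t=1: π = [0.2153, 0.1181, 0.1875, 0.1389, 0.1597, 0.1806]
t=2: π = [0.2147, 0.1464, 0.2135, 0.1238, 0.1233, 0.1782]
t=3: π = [0.2097, 0.1472, 0.2126, 0.1282, 0.1252, 0.1770]

π = [0.2097, 0.1472, 0.2126, 0.1282, 0.1252, 0.1770]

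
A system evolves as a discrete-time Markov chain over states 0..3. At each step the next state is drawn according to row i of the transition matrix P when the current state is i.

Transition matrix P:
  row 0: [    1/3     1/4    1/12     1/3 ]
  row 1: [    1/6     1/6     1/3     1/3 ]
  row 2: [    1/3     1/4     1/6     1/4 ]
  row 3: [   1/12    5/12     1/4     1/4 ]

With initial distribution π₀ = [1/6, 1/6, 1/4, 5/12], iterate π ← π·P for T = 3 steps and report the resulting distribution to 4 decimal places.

π = [0.2151, 0.2761, 0.2184, 0.2903]

t=0: π = [0.1667, 0.1667, 0.2500, 0.4167]
t=1: π = [0.2014, 0.3056, 0.2153, 0.2778]
t=2: π = [0.2130, 0.2708, 0.2240, 0.2922]
t=3: π = [0.2151, 0.2761, 0.2184, 0.2903]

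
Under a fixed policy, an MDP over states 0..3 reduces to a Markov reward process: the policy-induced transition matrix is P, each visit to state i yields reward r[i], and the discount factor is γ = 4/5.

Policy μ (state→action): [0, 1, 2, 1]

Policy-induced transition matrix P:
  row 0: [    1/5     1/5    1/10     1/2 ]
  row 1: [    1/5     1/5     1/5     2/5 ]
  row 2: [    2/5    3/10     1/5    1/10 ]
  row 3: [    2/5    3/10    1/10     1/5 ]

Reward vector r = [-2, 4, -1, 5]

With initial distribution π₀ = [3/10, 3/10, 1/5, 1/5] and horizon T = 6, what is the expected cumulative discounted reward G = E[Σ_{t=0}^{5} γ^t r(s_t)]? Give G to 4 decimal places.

t=0: π = [0.3000, 0.3000, 0.2000, 0.2000], E[r] = 1.4000, γ^t·E[r] = 1.400000, running G = 1.400000
t=1: π = [0.2800, 0.2400, 0.1500, 0.3300], E[r] = 1.9000, γ^t·E[r] = 1.520000, running G = 2.920000
t=2: π = [0.2960, 0.2480, 0.1390, 0.3170], E[r] = 1.8460, γ^t·E[r] = 1.181440, running G = 4.101440
t=3: π = [0.2912, 0.2456, 0.1387, 0.3245], E[r] = 1.8838, γ^t·E[r] = 0.964506, running G = 5.065946
t=4: π = [0.2926, 0.2463, 0.1384, 0.3226], E[r] = 1.8746, γ^t·E[r] = 0.767844, running G = 5.833790
t=5: π = [0.2922, 0.2461, 0.1385, 0.3232], E[r] = 1.8776, γ^t·E[r] = 0.615249, running G = 6.449039

G = 6.4490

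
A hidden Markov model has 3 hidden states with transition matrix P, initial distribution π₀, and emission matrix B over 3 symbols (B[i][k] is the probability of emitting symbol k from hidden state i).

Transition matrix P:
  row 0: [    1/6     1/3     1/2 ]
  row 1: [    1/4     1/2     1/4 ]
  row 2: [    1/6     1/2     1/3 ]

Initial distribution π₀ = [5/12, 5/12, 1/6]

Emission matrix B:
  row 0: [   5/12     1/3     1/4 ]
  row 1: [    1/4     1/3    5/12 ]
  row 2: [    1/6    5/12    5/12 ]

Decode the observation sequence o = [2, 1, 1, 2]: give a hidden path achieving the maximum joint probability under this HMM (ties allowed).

t=0: δ = [1.042e-01, 1.736e-01, 6.944e-02]  (obs o_0=2)
t=1: δ = [1.447e-02, 2.894e-02, 2.170e-02]  ψ = [1, 1, 0]  (obs o_1=1)
t=2: δ = [2.411e-03, 4.823e-03, 3.014e-03]  ψ = [1, 1, 0]  (obs o_2=1)
t=3: δ = [3.014e-04, 1.005e-03, 5.023e-04]  ψ = [1, 1, 0]  (obs o_3=2)
backtrack: best end state = 1; path = [1, 1, 1, 1]

path = [1, 1, 1, 1]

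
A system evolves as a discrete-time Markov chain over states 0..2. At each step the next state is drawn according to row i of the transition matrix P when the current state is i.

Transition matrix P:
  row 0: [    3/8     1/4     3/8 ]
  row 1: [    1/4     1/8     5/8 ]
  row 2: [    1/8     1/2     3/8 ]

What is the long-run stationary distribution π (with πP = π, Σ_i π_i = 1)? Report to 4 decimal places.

Balance equations π_j = Σ_i π_i·P[i][j]:
  π_0 = 3/8·π_0 + 1/4·π_1 + 1/8·π_2
  π_1 = 1/4·π_0 + 1/8·π_1 + 1/2·π_2
  normalize: π_0 + π_1 + π_2 = 1
Solving the linear system gives exactly π = [15/68, 11/34, 31/68].

π = [0.2206, 0.3235, 0.4559]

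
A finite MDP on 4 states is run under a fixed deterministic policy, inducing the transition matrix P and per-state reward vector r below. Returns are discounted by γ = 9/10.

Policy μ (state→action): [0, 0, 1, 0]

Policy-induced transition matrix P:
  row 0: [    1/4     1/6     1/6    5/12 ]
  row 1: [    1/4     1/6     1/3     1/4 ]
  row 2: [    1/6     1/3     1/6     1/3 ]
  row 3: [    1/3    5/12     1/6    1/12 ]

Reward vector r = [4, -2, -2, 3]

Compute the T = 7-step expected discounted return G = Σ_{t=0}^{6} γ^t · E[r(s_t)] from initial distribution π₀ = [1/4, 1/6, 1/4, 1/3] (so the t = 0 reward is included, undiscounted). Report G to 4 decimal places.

t=0: π = [0.2500, 0.1667, 0.2500, 0.3333], E[r] = 1.1667, γ^t·E[r] = 1.166667, running G = 1.166667
t=1: π = [0.2569, 0.2917, 0.1944, 0.2569], E[r] = 0.8264, γ^t·E[r] = 0.743750, running G = 1.910417
t=2: π = [0.2552, 0.2633, 0.2153, 0.2662], E[r] = 0.8623, γ^t·E[r] = 0.698438, running G = 2.608854
t=3: π = [0.2542, 0.2691, 0.2106, 0.2661], E[r] = 0.8560, γ^t·E[r] = 0.624023, running G = 3.232878
t=4: π = [0.2546, 0.2683, 0.2115, 0.2656], E[r] = 0.8556, γ^t·E[r] = 0.561373, running G = 3.794251
t=5: π = [0.2545, 0.2683, 0.2114, 0.2658], E[r] = 0.8560, γ^t·E[r] = 0.505484, running G = 4.299735
t=6: π = [0.2545, 0.2683, 0.2114, 0.2657], E[r] = 0.8559, γ^t·E[r] = 0.454845, running G = 4.754580

G = 4.7546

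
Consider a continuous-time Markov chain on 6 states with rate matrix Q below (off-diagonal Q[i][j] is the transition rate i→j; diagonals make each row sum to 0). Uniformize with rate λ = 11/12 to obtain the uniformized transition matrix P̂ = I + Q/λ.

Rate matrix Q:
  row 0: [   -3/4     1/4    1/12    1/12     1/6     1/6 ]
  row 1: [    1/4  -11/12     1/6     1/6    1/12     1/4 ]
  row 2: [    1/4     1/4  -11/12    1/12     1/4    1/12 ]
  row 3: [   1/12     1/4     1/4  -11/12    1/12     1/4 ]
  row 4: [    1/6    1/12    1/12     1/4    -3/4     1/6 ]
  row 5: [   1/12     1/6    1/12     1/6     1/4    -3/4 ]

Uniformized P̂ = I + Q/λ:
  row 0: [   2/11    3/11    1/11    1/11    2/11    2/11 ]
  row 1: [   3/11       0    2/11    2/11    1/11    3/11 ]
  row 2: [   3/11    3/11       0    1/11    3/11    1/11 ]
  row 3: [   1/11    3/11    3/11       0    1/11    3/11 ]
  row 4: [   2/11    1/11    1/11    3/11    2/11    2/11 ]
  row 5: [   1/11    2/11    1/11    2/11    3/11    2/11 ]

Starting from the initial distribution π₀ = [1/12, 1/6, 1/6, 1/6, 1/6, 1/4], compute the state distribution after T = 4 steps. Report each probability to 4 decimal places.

t=0: π = [0.0833, 0.1667, 0.1667, 0.1667, 0.1667, 0.2500]
t=1: π = [0.1742, 0.1742, 0.1212, 0.1439, 0.1894, 0.1970]
t=2: π = [0.1777, 0.1729, 0.1219, 0.1460, 0.1818, 0.1997]
t=3: π = [0.1772, 0.1744, 0.1221, 0.1446, 0.1821, 0.1997]
t=4: π = [0.1775, 0.1739, 0.1219, 0.1449, 0.1821, 0.1997]

π = [0.1775, 0.1739, 0.1219, 0.1449, 0.1821, 0.1997]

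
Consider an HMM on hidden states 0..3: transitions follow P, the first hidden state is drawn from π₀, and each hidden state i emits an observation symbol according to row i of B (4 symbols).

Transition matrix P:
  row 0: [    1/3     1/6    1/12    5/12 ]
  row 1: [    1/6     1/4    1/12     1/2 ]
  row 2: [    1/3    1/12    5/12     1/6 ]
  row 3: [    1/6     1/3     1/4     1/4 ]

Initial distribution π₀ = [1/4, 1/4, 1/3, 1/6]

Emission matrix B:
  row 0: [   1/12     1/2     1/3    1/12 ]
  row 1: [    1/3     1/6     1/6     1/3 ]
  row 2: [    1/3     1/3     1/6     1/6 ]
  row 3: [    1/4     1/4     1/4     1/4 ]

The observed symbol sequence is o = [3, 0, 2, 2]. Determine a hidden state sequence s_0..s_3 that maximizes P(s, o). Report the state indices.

path = [2, 2, 0, 0]

t=0: δ = [2.083e-02, 8.333e-02, 5.556e-02, 4.167e-02]  (obs o_0=3)
t=1: δ = [1.543e-03, 6.944e-03, 7.716e-03, 1.042e-02]  ψ = [2, 1, 2, 1]  (obs o_1=0)
t=2: δ = [8.573e-04, 5.787e-04, 5.358e-04, 8.681e-04]  ψ = [2, 3, 2, 1]  (obs o_2=2)
t=3: δ = [9.526e-05, 4.823e-05, 3.721e-05, 8.931e-05]  ψ = [0, 3, 2, 0]  (obs o_3=2)
backtrack: best end state = 0; path = [2, 2, 0, 0]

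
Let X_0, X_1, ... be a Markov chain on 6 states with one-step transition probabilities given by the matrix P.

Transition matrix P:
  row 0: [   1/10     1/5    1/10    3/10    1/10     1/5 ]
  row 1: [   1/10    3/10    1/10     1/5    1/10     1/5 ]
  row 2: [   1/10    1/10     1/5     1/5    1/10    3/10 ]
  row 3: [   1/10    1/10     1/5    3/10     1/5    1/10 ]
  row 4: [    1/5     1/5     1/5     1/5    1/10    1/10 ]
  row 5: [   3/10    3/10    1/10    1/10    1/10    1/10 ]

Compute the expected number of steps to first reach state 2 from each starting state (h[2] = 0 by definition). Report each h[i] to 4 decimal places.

First-step conditioning: h[2] = 0; for i ≠ 2, h[i] = 1 + Σ_k P[i][k]·h[k].
  h[0] = 1 + 1/10·h[0] + 1/5·h[1] + 3/10·h[3] + 1/10·h[4] + 1/5·h[5]
  h[1] = 1 + 1/10·h[0] + 3/10·h[1] + 1/5·h[3] + 1/10·h[4] + 1/5·h[5]
  h[3] = 1 + 1/10·h[0] + 1/10·h[1] + 3/10·h[3] + 1/5·h[4] + 1/10·h[5]
  h[4] = 1 + 1/5·h[0] + 1/5·h[1] + 1/5·h[3] + 1/10·h[4] + 1/10·h[5]
  h[5] = 1 + 3/10·h[0] + 3/10·h[1] + 1/10·h[3] + 1/10·h[4] + 1/10·h[5]
Solving the 5×5 linear system over states ≠ 2 gives exactly h = [8800/1197, 990/133, 0, 7810/1197, 8000/1197, 8990/1197] (h[2] = 0 is the target).

h = [7.3517, 7.4436, 0.0000, 6.5246, 6.6834, 7.5104]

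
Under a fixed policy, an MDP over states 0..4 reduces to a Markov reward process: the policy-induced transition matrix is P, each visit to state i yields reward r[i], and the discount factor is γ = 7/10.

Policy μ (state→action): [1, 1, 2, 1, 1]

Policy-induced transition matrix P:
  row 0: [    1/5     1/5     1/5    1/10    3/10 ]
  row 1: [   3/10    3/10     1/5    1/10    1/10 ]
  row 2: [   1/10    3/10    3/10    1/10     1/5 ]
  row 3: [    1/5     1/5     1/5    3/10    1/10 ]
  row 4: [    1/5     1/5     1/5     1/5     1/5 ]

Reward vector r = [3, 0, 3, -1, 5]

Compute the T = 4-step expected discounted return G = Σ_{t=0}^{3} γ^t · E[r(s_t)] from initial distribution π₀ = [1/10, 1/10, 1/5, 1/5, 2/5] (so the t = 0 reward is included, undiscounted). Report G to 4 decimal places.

t=0: π = [0.1000, 0.1000, 0.2000, 0.2000, 0.4000], E[r] = 2.7000, γ^t·E[r] = 2.700000, running G = 2.700000
t=1: π = [0.1900, 0.2300, 0.2200, 0.1800, 0.1800], E[r] = 1.9500, γ^t·E[r] = 1.365000, running G = 4.065000
t=2: π = [0.2010, 0.2450, 0.2220, 0.1540, 0.1780], E[r] = 2.0050, γ^t·E[r] = 0.982450, running G = 5.047450
t=3: π = [0.2023, 0.2467, 0.2222, 0.1486, 0.1802], E[r] = 2.0259, γ^t·E[r] = 0.694884, running G = 5.742334

G = 5.7423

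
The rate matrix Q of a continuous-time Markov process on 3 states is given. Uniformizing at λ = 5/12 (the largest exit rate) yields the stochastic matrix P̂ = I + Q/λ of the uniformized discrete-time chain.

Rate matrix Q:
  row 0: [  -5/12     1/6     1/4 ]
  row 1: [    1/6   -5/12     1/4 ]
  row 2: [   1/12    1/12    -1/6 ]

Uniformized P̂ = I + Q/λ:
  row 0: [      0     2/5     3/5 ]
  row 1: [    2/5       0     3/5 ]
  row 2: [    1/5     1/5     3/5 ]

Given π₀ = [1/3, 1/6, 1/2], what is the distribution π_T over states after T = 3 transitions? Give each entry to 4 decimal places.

π = [0.1947, 0.2053, 0.6000]

t=0: π = [0.3333, 0.1667, 0.5000]
t=1: π = [0.1667, 0.2333, 0.6000]
t=2: π = [0.2133, 0.1867, 0.6000]
t=3: π = [0.1947, 0.2053, 0.6000]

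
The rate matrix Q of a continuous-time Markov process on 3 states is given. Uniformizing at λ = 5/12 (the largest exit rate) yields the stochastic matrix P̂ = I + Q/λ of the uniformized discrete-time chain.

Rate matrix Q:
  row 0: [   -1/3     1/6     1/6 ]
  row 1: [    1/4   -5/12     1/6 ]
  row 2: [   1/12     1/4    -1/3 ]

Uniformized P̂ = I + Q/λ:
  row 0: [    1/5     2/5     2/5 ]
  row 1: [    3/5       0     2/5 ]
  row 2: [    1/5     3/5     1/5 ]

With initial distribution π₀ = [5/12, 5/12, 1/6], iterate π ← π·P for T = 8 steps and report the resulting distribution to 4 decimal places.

t=0: π = [0.4167, 0.4167, 0.1667]
t=1: π = [0.3667, 0.2667, 0.3667]
t=2: π = [0.3067, 0.3667, 0.3267]
t=3: π = [0.3467, 0.3187, 0.3347]
t=4: π = [0.3275, 0.3395, 0.3331]
t=5: π = [0.3358, 0.3308, 0.3334]
t=6: π = [0.3323, 0.3343, 0.3333]
t=7: π = [0.3337, 0.3329, 0.3333]
t=8: π = [0.3332, 0.3335, 0.3333]

π = [0.3332, 0.3335, 0.3333]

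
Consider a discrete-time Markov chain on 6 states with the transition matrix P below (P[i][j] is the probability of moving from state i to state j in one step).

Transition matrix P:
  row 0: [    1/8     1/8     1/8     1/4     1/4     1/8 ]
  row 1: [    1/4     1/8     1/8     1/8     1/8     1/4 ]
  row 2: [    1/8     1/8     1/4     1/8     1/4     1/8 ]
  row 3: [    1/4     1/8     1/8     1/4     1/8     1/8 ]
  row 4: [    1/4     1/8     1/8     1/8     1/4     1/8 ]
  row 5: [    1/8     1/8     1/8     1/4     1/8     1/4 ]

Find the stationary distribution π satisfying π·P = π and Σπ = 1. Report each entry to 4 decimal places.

Balance equations π_j = Σ_i π_i·P[i][j]:
  π_0 = 1/8·π_0 + 1/4·π_1 + 1/8·π_2 + 1/4·π_3 + 1/4·π_4 + 1/8·π_5
  π_1 = 1/8·π_0 + 1/8·π_1 + 1/8·π_2 + 1/8·π_3 + 1/8·π_4 + 1/8·π_5
  π_2 = 1/8·π_0 + 1/8·π_1 + 1/4·π_2 + 1/8·π_3 + 1/8·π_4 + 1/8·π_5
  π_3 = 1/4·π_0 + 1/8·π_1 + 1/8·π_2 + 1/4·π_3 + 1/8·π_4 + 1/4·π_5
  π_4 = 1/4·π_0 + 1/8·π_1 + 1/4·π_2 + 1/8·π_3 + 1/4·π_4 + 1/8·π_5
  normalize: π_0 + π_1 + π_2 + π_3 + π_4 + π_5 = 1
Solving the linear system gives exactly π = [95/504, 1/8, 1/7, 85/441, 671/3528, 9/56].

π = [0.1885, 0.1250, 0.1429, 0.1927, 0.1902, 0.1607]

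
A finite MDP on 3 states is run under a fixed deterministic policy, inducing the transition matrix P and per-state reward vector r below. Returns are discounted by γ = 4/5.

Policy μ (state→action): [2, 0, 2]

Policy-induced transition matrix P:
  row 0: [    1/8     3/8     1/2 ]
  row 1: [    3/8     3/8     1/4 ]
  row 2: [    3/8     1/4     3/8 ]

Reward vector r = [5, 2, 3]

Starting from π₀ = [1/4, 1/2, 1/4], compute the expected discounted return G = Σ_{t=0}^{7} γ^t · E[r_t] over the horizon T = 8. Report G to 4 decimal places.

G = 13.3437

t=0: π = [0.2500, 0.5000, 0.2500], E[r] = 3.0000, γ^t·E[r] = 3.000000, running G = 3.000000
t=1: π = [0.3125, 0.3438, 0.3438], E[r] = 3.2813, γ^t·E[r] = 2.625000, running G = 5.625000
t=2: π = [0.2969, 0.3320, 0.3711], E[r] = 3.2617, γ^t·E[r] = 2.087500, running G = 7.712500
t=3: π = [0.3008, 0.3286, 0.3706], E[r] = 3.2729, γ^t·E[r] = 1.675750, running G = 9.388250
t=4: π = [0.2998, 0.3287, 0.3715], E[r] = 3.2709, γ^t·E[r] = 1.339775, running G = 10.728025
t=5: π = [0.3000, 0.3286, 0.3714], E[r] = 3.2715, γ^t·E[r] = 1.072018, running G = 11.800043
t=6: π = [0.3000, 0.3286, 0.3714], E[r] = 3.2714, γ^t·E[r] = 0.857578, running G = 12.657620
t=7: π = [0.3000, 0.3286, 0.3714], E[r] = 3.2714, γ^t·E[r] = 0.686070, running G = 13.343690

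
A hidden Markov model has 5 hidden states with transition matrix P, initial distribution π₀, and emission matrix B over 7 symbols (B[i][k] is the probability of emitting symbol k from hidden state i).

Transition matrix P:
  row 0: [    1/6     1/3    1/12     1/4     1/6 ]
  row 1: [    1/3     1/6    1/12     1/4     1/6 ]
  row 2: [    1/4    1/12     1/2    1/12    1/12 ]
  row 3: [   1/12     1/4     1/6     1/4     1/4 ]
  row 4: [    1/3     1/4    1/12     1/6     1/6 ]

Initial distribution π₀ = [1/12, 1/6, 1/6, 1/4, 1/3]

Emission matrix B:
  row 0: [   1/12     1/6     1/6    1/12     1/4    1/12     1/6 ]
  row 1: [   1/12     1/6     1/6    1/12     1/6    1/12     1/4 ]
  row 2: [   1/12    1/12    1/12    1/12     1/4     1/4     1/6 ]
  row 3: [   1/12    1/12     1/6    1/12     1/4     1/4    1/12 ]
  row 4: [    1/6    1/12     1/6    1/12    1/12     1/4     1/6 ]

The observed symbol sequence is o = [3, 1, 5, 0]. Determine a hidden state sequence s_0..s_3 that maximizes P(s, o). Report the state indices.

t=0: δ = [6.944e-03, 1.389e-02, 1.389e-02, 2.083e-02, 2.778e-02]  (obs o_0=3)
t=1: δ = [1.543e-03, 1.157e-03, 5.787e-04, 4.340e-04, 4.340e-04]  ψ = [4, 4, 2, 3, 3]  (obs o_1=1)
t=2: δ = [3.215e-05, 4.287e-05, 7.234e-05, 9.645e-05, 6.430e-05]  ψ = [1, 0, 2, 0, 0]  (obs o_2=5)
t=3: δ = [1.786e-06, 2.009e-06, 3.014e-06, 2.009e-06, 4.019e-06]  ψ = [4, 3, 2, 3, 3]  (obs o_3=0)
backtrack: best end state = 4; path = [4, 0, 3, 4]

path = [4, 0, 3, 4]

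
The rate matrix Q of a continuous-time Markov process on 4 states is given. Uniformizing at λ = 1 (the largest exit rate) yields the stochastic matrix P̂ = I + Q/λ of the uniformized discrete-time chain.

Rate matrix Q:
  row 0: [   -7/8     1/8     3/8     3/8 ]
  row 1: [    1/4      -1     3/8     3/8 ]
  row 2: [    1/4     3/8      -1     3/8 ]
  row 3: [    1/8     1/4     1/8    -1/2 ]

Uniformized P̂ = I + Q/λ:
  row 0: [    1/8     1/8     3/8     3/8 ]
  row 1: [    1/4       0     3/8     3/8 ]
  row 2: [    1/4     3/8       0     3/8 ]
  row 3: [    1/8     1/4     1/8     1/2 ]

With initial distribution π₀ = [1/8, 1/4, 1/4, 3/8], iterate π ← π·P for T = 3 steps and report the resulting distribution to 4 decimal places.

π = [0.1748, 0.2034, 0.1934, 0.4285]

t=0: π = [0.1250, 0.2500, 0.2500, 0.3750]
t=1: π = [0.1875, 0.2031, 0.1875, 0.4219]
t=2: π = [0.1738, 0.1992, 0.1992, 0.4277]
t=3: π = [0.1748, 0.2034, 0.1934, 0.4285]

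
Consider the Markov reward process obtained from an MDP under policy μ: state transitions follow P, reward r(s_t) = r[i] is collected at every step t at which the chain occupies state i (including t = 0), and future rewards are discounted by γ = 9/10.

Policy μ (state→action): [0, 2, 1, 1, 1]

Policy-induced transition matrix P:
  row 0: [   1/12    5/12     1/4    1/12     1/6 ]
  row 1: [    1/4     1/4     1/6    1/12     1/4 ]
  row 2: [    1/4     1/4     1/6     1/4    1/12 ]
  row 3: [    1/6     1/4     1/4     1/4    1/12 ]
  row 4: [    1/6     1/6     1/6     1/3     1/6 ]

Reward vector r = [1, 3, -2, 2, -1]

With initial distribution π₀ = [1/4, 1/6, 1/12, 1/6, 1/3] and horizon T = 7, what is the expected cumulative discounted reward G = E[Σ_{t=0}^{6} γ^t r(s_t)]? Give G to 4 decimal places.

t=0: π = [0.2500, 0.1667, 0.0833, 0.1667, 0.3333], E[r] = 0.5833, γ^t·E[r] = 0.583333, running G = 0.583333
t=1: π = [0.1667, 0.2639, 0.2014, 0.2083, 0.1597], E[r] = 0.8125, γ^t·E[r] = 0.731250, running G = 1.314583
t=2: π = [0.1916, 0.2645, 0.1979, 0.1916, 0.1545], E[r] = 0.8177, γ^t·E[r] = 0.662344, running G = 1.976927
t=3: π = [0.1892, 0.2690, 0.1986, 0.1869, 0.1563], E[r] = 0.8167, γ^t·E[r] = 0.595371, running G = 2.572298
t=4: π = [0.1899, 0.2685, 0.1980, 0.1866, 0.1570], E[r] = 0.8157, γ^t·E[r] = 0.535193, running G = 3.107491
t=5: π = [0.1897, 0.2686, 0.1980, 0.1867, 0.1570], E[r] = 0.8157, γ^t·E[r] = 0.481666, running G = 3.589158
t=6: π = [0.1897, 0.2685, 0.1980, 0.1867, 0.1570], E[r] = 0.8157, γ^t·E[r] = 0.433498, running G = 4.022656

G = 4.0227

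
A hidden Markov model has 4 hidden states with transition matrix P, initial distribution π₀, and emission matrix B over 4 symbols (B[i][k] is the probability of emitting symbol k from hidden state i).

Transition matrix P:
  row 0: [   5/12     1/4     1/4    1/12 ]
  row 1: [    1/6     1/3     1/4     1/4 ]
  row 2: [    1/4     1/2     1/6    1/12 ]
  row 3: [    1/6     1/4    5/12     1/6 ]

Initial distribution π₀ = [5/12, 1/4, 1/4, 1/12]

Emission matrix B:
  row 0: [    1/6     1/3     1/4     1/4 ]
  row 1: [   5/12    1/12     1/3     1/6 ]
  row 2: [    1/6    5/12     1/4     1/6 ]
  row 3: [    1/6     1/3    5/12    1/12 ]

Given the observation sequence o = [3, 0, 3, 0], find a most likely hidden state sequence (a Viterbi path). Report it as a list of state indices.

path = [0, 1, 2, 1]

t=0: δ = [1.042e-01, 4.167e-02, 4.167e-02, 6.944e-03]  (obs o_0=3)
t=1: δ = [7.234e-03, 1.085e-02, 4.340e-03, 1.736e-03]  ψ = [0, 0, 0, 1]  (obs o_1=0)
t=2: δ = [7.535e-04, 6.028e-04, 4.521e-04, 2.261e-04]  ψ = [0, 1, 1, 1]  (obs o_2=3)
t=3: δ = [5.233e-05, 9.419e-05, 3.140e-05, 2.512e-05]  ψ = [0, 2, 0, 1]  (obs o_3=0)
backtrack: best end state = 1; path = [0, 1, 2, 1]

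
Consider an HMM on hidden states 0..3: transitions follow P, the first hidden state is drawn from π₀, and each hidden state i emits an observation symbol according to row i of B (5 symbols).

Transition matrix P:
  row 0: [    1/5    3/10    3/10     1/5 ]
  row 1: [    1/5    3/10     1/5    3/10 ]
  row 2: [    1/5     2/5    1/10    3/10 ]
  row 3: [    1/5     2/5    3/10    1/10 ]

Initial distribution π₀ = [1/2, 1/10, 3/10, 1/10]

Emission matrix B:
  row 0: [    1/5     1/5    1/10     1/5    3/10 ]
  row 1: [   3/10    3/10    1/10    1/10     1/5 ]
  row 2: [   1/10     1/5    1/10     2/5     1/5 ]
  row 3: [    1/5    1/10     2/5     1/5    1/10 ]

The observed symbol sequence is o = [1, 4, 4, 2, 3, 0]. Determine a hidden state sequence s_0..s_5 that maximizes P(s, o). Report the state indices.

t=0: δ = [1.000e-01, 3.000e-02, 6.000e-02, 1.000e-02]  (obs o_0=1)
t=1: δ = [6.000e-03, 6.000e-03, 6.000e-03, 2.000e-03]  ψ = [0, 0, 0, 0]  (obs o_1=4)
t=2: δ = [3.600e-04, 4.800e-04, 3.600e-04, 1.800e-04]  ψ = [0, 2, 0, 1]  (obs o_2=4)
t=3: δ = [9.600e-06, 1.440e-05, 1.080e-05, 5.760e-05]  ψ = [1, 1, 0, 1]  (obs o_3=2)
t=4: δ = [2.304e-06, 2.304e-06, 6.912e-06, 1.152e-06]  ψ = [3, 3, 3, 3]  (obs o_4=3)
t=5: δ = [2.765e-07, 8.294e-07, 6.912e-08, 4.147e-07]  ψ = [2, 2, 0, 2]  (obs o_5=0)
backtrack: best end state = 1; path = [0, 2, 1, 3, 2, 1]

path = [0, 2, 1, 3, 2, 1]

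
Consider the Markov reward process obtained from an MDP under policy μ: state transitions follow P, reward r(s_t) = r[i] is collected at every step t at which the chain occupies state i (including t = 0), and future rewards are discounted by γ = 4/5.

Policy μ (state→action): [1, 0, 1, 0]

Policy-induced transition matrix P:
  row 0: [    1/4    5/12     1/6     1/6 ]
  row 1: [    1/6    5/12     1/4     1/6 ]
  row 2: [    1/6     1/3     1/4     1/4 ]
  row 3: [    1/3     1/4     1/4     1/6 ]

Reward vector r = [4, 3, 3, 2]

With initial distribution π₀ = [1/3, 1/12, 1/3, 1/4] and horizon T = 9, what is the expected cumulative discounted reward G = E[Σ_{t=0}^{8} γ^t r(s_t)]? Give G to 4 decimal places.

G = 13.1810

t=0: π = [0.3333, 0.0833, 0.3333, 0.2500], E[r] = 3.0833, γ^t·E[r] = 3.083333, running G = 3.083333
t=1: π = [0.2361, 0.3472, 0.2222, 0.1944], E[r] = 3.0417, γ^t·E[r] = 2.433333, running G = 5.516667
t=2: π = [0.2188, 0.3657, 0.2303, 0.1852], E[r] = 3.0336, γ^t·E[r] = 1.941481, running G = 7.458148
t=3: π = [0.2158, 0.3666, 0.2318, 0.1859], E[r] = 3.0299, γ^t·E[r] = 1.551309, running G = 9.009457
t=4: π = [0.2156, 0.3664, 0.2320, 0.1860], E[r] = 3.0296, γ^t·E[r] = 1.240942, running G = 10.250398
t=5: π = [0.2156, 0.3663, 0.2320, 0.1860], E[r] = 3.0296, γ^t·E[r] = 0.992749, running G = 11.243148
t=6: π = [0.2156, 0.3663, 0.2320, 0.1860], E[r] = 3.0296, γ^t·E[r] = 0.794200, running G = 12.037348
t=7: π = [0.2156, 0.3663, 0.2320, 0.1860], E[r] = 3.0296, γ^t·E[r] = 0.635360, running G = 12.672708
t=8: π = [0.2156, 0.3663, 0.2320, 0.1860], E[r] = 3.0296, γ^t·E[r] = 0.508288, running G = 13.180997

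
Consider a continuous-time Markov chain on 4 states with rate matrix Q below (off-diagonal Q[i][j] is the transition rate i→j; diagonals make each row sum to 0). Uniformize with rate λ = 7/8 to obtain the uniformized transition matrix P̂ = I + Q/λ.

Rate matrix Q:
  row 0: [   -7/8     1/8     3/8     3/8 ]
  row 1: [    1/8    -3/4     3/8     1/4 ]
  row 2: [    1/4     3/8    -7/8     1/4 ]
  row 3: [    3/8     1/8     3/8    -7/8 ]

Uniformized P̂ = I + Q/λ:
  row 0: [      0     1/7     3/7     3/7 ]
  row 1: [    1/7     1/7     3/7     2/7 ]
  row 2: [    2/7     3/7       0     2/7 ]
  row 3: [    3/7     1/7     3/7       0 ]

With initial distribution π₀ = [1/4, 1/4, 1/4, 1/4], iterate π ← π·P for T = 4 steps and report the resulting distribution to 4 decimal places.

t=0: π = [0.2500, 0.2500, 0.2500, 0.2500]
t=1: π = [0.2143, 0.2143, 0.3214, 0.2500]
t=2: π = [0.2296, 0.2347, 0.2908, 0.2449]
t=3: π = [0.2216, 0.2259, 0.3039, 0.2485]
t=4: π = [0.2256, 0.2297, 0.2983, 0.2464]

π = [0.2256, 0.2297, 0.2983, 0.2464]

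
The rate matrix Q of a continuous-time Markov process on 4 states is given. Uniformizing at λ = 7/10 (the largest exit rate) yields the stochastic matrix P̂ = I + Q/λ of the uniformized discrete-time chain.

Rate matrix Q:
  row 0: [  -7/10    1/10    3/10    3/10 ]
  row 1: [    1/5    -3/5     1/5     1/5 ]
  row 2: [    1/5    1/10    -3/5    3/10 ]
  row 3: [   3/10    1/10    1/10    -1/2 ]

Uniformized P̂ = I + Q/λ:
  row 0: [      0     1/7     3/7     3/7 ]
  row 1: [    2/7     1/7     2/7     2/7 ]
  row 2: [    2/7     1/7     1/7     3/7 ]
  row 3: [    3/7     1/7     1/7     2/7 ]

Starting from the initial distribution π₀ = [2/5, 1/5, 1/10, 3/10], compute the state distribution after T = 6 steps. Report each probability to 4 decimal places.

t=0: π = [0.4000, 0.2000, 0.1000, 0.3000]
t=1: π = [0.2143, 0.1429, 0.2857, 0.3571]
t=2: π = [0.2755, 0.1429, 0.2245, 0.3571]
t=3: π = [0.2580, 0.1429, 0.2420, 0.3571]
t=4: π = [0.2630, 0.1429, 0.2370, 0.3571]
t=5: π = [0.2616, 0.1429, 0.2384, 0.3571]
t=6: π = [0.2620, 0.1429, 0.2380, 0.3571]

π = [0.2620, 0.1429, 0.2380, 0.3571]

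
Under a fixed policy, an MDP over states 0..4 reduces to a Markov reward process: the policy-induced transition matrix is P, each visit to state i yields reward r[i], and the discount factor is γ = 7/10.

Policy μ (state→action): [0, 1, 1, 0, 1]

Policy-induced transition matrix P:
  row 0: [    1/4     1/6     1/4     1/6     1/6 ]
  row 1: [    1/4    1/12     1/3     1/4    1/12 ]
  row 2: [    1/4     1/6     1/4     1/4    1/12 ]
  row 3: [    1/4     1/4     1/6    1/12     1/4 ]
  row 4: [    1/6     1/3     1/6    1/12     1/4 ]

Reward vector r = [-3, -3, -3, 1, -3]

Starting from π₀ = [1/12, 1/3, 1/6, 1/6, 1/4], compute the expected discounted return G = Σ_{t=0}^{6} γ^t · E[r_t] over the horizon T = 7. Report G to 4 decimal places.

t=0: π = [0.0833, 0.3333, 0.1667, 0.1667, 0.2500], E[r] = -2.3333, γ^t·E[r] = -2.333333, running G = -2.333333
t=1: π = [0.2292, 0.1944, 0.2431, 0.1736, 0.1597], E[r] = -2.3056, γ^t·E[r] = -1.613889, running G = -3.947222
t=2: π = [0.2367, 0.1916, 0.2384, 0.1753, 0.1580], E[r] = -2.2986, γ^t·E[r] = -1.126319, running G = -5.073542
t=3: π = [0.2368, 0.1916, 0.2382, 0.1747, 0.1586], E[r] = -2.3011, γ^t·E[r] = -0.789284, running G = -5.862825
t=4: π = [0.2368, 0.1917, 0.2382, 0.1747, 0.1586], E[r] = -2.3012, γ^t·E[r] = -0.552510, running G = -6.415336
t=5: π = [0.2368, 0.1917, 0.2382, 0.1747, 0.1586], E[r] = -2.3011, γ^t·E[r] = -0.386754, running G = -6.802090
t=6: π = [0.2368, 0.1917, 0.2382, 0.1747, 0.1586], E[r] = -2.3011, γ^t·E[r] = -0.270728, running G = -7.072818

G = -7.0728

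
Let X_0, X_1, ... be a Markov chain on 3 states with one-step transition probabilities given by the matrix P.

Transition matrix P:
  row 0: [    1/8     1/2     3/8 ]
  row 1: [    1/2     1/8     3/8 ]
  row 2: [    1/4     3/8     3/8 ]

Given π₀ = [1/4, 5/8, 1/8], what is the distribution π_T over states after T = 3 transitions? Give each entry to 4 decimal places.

π = [0.3066, 0.3184, 0.3750]

t=0: π = [0.2500, 0.6250, 0.1250]
t=1: π = [0.3750, 0.2500, 0.3750]
t=2: π = [0.2656, 0.3594, 0.3750]
t=3: π = [0.3066, 0.3184, 0.3750]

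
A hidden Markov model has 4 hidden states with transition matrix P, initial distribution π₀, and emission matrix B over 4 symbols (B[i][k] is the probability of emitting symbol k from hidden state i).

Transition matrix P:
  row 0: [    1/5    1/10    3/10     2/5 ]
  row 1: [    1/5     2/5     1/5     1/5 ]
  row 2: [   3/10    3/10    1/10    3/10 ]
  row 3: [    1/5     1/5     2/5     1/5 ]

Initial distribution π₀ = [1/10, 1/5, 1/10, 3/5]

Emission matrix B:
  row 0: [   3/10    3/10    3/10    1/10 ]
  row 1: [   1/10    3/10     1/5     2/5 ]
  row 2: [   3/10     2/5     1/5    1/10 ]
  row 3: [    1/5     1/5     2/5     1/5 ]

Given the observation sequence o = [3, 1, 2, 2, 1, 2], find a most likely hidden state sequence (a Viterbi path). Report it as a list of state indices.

t=0: δ = [1.000e-02, 8.000e-02, 1.000e-02, 1.200e-01]  (obs o_0=3)
t=1: δ = [7.200e-03, 9.600e-03, 1.920e-02, 4.800e-03]  ψ = [3, 1, 3, 3]  (obs o_1=1)
t=2: δ = [1.728e-03, 1.152e-03, 4.320e-04, 2.304e-03]  ψ = [2, 2, 0, 2]  (obs o_2=2)
t=3: δ = [1.382e-04, 9.216e-05, 1.843e-04, 2.765e-04]  ψ = [3, 1, 3, 0]  (obs o_3=2)
t=4: δ = [1.659e-05, 1.659e-05, 4.424e-05, 1.106e-05]  ψ = [2, 2, 3, 0]  (obs o_4=1)
t=5: δ = [3.981e-06, 2.654e-06, 9.953e-07, 5.308e-06]  ψ = [2, 2, 0, 2]  (obs o_5=2)
backtrack: best end state = 3; path = [3, 2, 0, 3, 2, 3]

path = [3, 2, 0, 3, 2, 3]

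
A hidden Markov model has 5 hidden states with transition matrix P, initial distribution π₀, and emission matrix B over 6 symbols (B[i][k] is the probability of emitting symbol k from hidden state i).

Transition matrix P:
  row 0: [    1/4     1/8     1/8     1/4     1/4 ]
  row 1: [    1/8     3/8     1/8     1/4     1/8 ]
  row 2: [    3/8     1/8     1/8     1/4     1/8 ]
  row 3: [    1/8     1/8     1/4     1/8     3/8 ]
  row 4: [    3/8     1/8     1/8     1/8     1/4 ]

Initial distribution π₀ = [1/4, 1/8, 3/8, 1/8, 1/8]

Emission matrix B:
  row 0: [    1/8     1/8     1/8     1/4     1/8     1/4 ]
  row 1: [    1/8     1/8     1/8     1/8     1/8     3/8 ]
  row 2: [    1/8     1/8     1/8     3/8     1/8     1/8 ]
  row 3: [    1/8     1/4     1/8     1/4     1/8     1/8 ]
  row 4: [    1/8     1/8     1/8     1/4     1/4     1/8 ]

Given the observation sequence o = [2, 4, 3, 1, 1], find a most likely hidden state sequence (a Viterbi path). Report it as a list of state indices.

t=0: δ = [3.125e-02, 1.562e-02, 4.688e-02, 1.562e-02, 1.562e-02]  (obs o_0=2)
t=1: δ = [2.197e-03, 7.324e-04, 7.324e-04, 1.465e-03, 1.953e-03]  ψ = [2, 1, 2, 2, 0]  (obs o_1=4)
t=2: δ = [1.831e-04, 3.433e-05, 1.373e-04, 1.373e-04, 1.373e-04]  ψ = [4, 0, 3, 0, 0]  (obs o_2=3)
t=3: δ = [6.437e-06, 2.861e-06, 4.292e-06, 1.144e-05, 6.437e-06]  ψ = [2, 0, 3, 0, 3]  (obs o_3=1)
t=4: δ = [3.017e-07, 1.788e-07, 3.576e-07, 4.023e-07, 5.364e-07]  ψ = [4, 3, 3, 0, 3]  (obs o_4=1)
backtrack: best end state = 4; path = [0, 4, 0, 3, 4]

path = [0, 4, 0, 3, 4]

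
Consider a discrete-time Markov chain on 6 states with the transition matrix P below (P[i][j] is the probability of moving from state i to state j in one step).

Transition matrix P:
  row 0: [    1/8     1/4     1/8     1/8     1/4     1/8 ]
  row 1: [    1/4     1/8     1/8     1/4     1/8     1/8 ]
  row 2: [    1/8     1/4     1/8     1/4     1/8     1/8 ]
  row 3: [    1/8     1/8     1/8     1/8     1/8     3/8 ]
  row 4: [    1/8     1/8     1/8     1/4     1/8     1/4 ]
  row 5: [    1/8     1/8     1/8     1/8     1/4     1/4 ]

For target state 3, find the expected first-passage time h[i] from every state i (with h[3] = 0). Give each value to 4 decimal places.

h = [5.3493, 4.8134, 4.7464, 0.0000, 4.8230, 5.4258]

First-step conditioning: h[3] = 0; for i ≠ 3, h[i] = 1 + Σ_k P[i][k]·h[k].
  h[0] = 1 + 1/8·h[0] + 1/4·h[1] + 1/8·h[2] + 1/4·h[4] + 1/8·h[5]
  h[1] = 1 + 1/4·h[0] + 1/8·h[1] + 1/8·h[2] + 1/8·h[4] + 1/8·h[5]
  h[2] = 1 + 1/8·h[0] + 1/4·h[1] + 1/8·h[2] + 1/8·h[4] + 1/8·h[5]
  h[4] = 1 + 1/8·h[0] + 1/8·h[1] + 1/8·h[2] + 1/8·h[4] + 1/4·h[5]
  h[5] = 1 + 1/8·h[0] + 1/8·h[1] + 1/8·h[2] + 1/4·h[4] + 1/4·h[5]
Solving the 5×5 linear system over states ≠ 3 gives exactly h = [1118/209, 1006/209, 992/209, 0, 1008/209, 1134/209] (h[3] = 0 is the target).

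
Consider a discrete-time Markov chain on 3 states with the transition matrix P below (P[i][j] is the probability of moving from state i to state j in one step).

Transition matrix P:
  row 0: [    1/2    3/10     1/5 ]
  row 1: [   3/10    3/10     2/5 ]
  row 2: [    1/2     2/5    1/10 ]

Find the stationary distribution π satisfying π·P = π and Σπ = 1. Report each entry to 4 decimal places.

π = [0.4352, 0.3241, 0.2407]

Balance equations π_j = Σ_i π_i·P[i][j]:
  π_0 = 1/2·π_0 + 3/10·π_1 + 1/2·π_2
  π_1 = 3/10·π_0 + 3/10·π_1 + 2/5·π_2
  normalize: π_0 + π_1 + π_2 = 1
Solving the linear system gives exactly π = [47/108, 35/108, 13/54].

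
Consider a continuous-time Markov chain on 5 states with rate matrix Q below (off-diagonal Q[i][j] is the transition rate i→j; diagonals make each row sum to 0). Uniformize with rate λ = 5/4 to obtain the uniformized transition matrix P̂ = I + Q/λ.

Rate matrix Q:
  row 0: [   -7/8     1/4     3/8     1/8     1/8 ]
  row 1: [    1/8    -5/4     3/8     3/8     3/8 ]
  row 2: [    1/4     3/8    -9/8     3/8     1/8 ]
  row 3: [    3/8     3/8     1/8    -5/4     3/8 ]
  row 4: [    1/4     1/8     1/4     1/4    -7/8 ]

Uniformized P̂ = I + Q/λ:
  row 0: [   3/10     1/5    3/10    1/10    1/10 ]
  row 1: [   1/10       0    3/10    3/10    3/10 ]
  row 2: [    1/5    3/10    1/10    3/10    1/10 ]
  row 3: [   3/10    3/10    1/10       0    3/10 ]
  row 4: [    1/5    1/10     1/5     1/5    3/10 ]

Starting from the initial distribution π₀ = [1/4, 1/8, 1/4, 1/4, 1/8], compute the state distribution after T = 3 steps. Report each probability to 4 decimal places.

π = [0.2230, 0.1834, 0.1998, 0.1796, 0.2143]

t=0: π = [0.2500, 0.1250, 0.2500, 0.2500, 0.1250]
t=1: π = [0.2375, 0.2125, 0.1875, 0.1625, 0.2000]
t=2: π = [0.2188, 0.1725, 0.2100, 0.1838, 0.2150]
t=3: π = [0.2230, 0.1834, 0.1998, 0.1796, 0.2143]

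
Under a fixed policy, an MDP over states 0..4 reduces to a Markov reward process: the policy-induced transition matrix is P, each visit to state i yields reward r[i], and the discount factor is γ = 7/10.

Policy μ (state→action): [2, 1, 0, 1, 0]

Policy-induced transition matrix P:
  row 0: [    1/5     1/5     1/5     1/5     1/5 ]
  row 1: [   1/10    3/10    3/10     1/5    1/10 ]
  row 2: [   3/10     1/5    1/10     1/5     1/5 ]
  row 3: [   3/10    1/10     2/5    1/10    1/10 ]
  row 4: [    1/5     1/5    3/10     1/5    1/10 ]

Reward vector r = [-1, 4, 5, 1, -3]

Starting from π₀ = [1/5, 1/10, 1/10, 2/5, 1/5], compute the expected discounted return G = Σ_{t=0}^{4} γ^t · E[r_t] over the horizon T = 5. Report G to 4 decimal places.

t=0: π = [0.2000, 0.1000, 0.1000, 0.4000, 0.2000], E[r] = 0.5000, γ^t·E[r] = 0.500000, running G = 0.500000
t=1: π = [0.2400, 0.1700, 0.3000, 0.1600, 0.1300], E[r] = 1.7100, γ^t·E[r] = 1.197000, running G = 1.697000
t=2: π = [0.2290, 0.2010, 0.2320, 0.1840, 0.1540], E[r] = 1.4570, γ^t·E[r] = 0.713930, running G = 2.410930
t=3: π = [0.2215, 0.2017, 0.2491, 0.1816, 0.1461], E[r] = 1.5741, γ^t·E[r] = 0.539916, running G = 2.950846
t=4: π = [0.2229, 0.2020, 0.2462, 0.1818, 0.1471], E[r] = 1.5568, γ^t·E[r] = 0.373776, running G = 3.324622

G = 3.3246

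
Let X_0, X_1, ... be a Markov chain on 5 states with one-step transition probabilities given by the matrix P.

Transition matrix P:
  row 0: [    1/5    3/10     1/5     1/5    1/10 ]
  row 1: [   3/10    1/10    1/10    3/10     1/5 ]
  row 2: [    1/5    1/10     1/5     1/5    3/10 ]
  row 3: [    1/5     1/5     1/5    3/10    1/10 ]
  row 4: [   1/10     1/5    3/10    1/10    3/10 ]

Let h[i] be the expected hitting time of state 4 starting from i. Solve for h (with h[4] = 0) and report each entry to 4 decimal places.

First-step conditioning: h[4] = 0; for i ≠ 4, h[i] = 1 + Σ_k P[i][k]·h[k].
  h[0] = 1 + 1/5·h[0] + 3/10·h[1] + 1/5·h[2] + 1/5·h[3]
  h[1] = 1 + 3/10·h[0] + 1/10·h[1] + 1/10·h[2] + 3/10·h[3]
  h[2] = 1 + 1/5·h[0] + 1/10·h[1] + 1/5·h[2] + 1/5·h[3]
  h[3] = 1 + 1/5·h[0] + 1/5·h[1] + 1/5·h[2] + 3/10·h[3]
Solving the 4×4 linear system over states ≠ 4 gives exactly h = [1340/209, 1250/209, 1090/209, 1350/209, 0] (h[4] = 0 is the target).

h = [6.4115, 5.9809, 5.2153, 6.4593, 0.0000]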